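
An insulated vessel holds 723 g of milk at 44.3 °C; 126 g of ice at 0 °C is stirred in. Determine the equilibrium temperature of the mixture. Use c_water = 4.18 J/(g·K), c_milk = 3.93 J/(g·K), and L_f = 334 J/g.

Taking heat into each body as positive, Σ m c ΔT = 0:
latent heat to melt: 126·334 = 42084; meltwater 0→T: 126·4.18·T = 526.68 T; milk: 2841.4(T − 44.3)
3368.1 T = 125874 − 42084 = 83790
T ≈ 24.88 °C — above 0 °C, consistent with complete melting.

T_f ≈ 24.9 °C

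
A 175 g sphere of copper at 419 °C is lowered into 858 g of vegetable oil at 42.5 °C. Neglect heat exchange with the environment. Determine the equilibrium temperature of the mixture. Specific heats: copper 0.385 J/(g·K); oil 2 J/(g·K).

T_f ≈ 56.7 °C

Set heat shed by the hot body equal to heat absorbed by the cold body:
175·0.385·(419 − T) = 858·2·(T − 42.5)
67.38(419 − T) = 1716(T − 42.5)
1783.4 T = 101160  ⇒  T ≈ 56.72 °C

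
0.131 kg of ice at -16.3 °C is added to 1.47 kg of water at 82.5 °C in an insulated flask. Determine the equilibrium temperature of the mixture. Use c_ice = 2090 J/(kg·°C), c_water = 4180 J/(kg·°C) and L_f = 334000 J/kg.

Taking heat into each body as positive, Σ m c ΔT = 0:
ice -16.3→0 °C: 0.131×2090×16.3 = 4462.8; melt ice: 0.131×334000 = 43754; meltwater 0→T: 0.131×4180×T = 547.58 T; water cools: 1.47×4180×(T − 82.5) = 6144.6(T − 82.5)
6692.2 T = 506929 − 48217 = 458713
T ≈ 68.54 °C (positive, so assuming full melt was valid).

T_f ≈ 68.5 °C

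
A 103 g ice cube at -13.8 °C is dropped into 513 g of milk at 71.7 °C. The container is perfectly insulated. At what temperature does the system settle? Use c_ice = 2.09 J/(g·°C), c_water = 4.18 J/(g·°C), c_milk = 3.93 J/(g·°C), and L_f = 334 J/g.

T_f ≈ 43.8 °C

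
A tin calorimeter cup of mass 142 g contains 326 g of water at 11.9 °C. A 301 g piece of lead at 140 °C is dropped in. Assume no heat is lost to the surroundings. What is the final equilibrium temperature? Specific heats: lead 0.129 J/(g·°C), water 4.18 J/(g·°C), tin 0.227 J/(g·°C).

Net heat exchanged in the isolated system is zero:
301·0.129·(T − 140) + 326·4.18·(T − 11.9) + 142·0.227·(T − 11.9) = 0
38.83(T − 140) + 1362.7(T − 11.9) + 32.23(T − 11.9) = 0
1433.7 T = 22036
T ≈ 15.37 °C

T_f ≈ 15.4 °C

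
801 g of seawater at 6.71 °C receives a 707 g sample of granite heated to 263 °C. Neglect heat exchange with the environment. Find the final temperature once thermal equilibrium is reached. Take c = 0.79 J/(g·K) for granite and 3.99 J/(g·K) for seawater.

T_f ≈ 44.8 °C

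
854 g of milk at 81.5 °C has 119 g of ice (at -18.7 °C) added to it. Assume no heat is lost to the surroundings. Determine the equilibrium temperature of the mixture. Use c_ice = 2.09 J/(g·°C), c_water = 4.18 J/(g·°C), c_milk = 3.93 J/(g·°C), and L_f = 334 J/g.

T_f ≈ 59.5 °C

Let T be the final temperature. ΣQ_i = 0:
warm ice to 0 °C: 119·2.09·(0 − (-18.7)) = 4650.9; melt ice: 119·334 = 39746; warm the meltwater: 497.42 T; milk cools: 854·3.93·(T − 81.5) = 3356.2(T − 81.5)
3853.6 T = 273532 − 44397 = 229135
T ≈ 59.46 °C (positive, so assuming full melt was valid).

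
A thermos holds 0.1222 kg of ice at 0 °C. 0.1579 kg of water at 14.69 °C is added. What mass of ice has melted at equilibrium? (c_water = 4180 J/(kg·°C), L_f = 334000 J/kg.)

m_melted ≈ 0.029 kg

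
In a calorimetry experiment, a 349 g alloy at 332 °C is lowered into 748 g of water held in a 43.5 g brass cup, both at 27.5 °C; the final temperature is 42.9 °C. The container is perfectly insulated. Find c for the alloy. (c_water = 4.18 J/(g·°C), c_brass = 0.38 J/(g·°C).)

c ≈ 0.48 J/(g·°C)

Conservation of energy gives ΣQ = 0:
349×c×(42.9 − 332) + 748×4.18×(42.9 − 27.5) + 43.5×0.38×(42.9 − 27.5) = 0
-100896 c = -48405
c = -48405/-100896 ≈ 0.4798 J/(g·°C)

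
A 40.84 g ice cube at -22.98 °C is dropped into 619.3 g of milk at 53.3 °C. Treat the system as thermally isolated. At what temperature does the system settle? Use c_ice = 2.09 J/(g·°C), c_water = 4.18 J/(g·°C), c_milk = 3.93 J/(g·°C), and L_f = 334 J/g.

T_f ≈ 43.8 °C

Setting the total heat transfer to zero:
warm ice to 0 °C: 40.84×2.09×(0 − (-22.98)) = 1961.5; latent heat to melt: 40.84×334 = 13641; meltwater 0→T: 40.84×4.18×T = 170.71 T; milk: 2433.8(T − 53.3)
2604.6 T = 129724 − 15602 = 114122
T ≈ 43.82 °C. Since T > 0 °C, the all-ice-melts assumption holds.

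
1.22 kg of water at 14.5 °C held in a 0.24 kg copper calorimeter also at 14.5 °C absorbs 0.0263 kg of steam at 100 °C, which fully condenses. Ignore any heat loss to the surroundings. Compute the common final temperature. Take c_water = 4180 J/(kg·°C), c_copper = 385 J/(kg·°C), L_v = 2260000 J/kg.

Setting the total heat transfer to zero:
latent heat released on condensation: 0.0263×2260000 = 59438
  condensate cools 100→T: 0.0263×4180×(T − 100) = 109.93(T − 100)
  original water: 5099.6(T − 14.5)
  cup: 92.4(T − 14.5)
5301.9 T = 59438 + 10993 + 75284 = 145715
T ≈ 27.48 °C, under the boiling point, so the assumption holds.

T_f ≈ 27.5 °C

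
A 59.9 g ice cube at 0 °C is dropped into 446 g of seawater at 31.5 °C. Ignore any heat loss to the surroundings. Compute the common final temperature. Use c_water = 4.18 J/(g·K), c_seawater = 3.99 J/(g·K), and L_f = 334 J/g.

T_f ≈ 17.8 °C

Sum of m c ΔT and latent-heat terms is zero:
latent heat to melt: 59.9·334 = 20007
  meltwater 0→T: 59.9·4.18·T = 250.38 T
  seawater cools: 446·3.99·(T − 31.5) = 1779.5(T − 31.5)
2029.9 T = 56056 − 20007 = 36049
T ≈ 17.76 °C. Since T > 0 °C, the all-ice-melts assumption holds.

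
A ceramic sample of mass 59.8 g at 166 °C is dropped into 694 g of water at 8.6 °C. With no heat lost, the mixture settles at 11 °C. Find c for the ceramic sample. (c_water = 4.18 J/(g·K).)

c ≈ 0.751 J/(g·K)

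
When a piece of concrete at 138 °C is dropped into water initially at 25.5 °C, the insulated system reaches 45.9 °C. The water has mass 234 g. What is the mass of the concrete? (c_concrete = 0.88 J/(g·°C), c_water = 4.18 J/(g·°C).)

m ≈ 246 g

Energy conservation, ΣQ = 0:
m·0.88·(45.9 − 138) + 234·4.18·(45.9 − 25.5) = 0
-81.05 m = -19954
m = -19954/-81.05 ≈ 246.2 g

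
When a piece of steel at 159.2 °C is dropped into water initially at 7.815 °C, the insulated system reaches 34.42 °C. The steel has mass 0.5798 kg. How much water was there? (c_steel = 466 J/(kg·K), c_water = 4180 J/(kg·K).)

m ≈ 0.303 kg

Net heat exchanged in the isolated system is zero:
0.5798×466×(34.42 − 159.2) + m×4180×(34.42 − 7.815) = 0
111209 m = 33714
m = 33714/111209 ≈ 0.3032 kg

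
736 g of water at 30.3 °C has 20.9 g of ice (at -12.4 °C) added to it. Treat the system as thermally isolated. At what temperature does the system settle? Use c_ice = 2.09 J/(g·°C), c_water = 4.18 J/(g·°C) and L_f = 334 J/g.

T_f ≈ 27.1 °C

Energy conservation, ΣQ = 0:
ice -12.4→0 °C: 20.9×2.09×12.4 = 541.64; melt ice: 20.9×334 = 6980.6; warm the meltwater: 87.36 T; water: 3076.5(T − 30.3)
3163.8 T = 93217 − 7522.2 = 85695
T ≈ 27.09 °C. Since T > 0 °C, the all-ice-melts assumption holds.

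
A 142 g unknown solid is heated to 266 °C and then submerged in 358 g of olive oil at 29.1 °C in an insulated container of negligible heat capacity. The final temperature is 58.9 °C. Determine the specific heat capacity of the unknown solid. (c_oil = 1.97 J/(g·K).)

c ≈ 0.715 J/(g·K)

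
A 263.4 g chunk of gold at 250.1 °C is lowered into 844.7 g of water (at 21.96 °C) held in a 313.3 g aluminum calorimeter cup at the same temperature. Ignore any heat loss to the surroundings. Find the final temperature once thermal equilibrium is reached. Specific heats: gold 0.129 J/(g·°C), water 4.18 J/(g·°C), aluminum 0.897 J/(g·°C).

T_f ≈ 24.0 °C

With ΣQ=0 the equilibrium temperature is the m·c-weighted mean:
T_f = (33.98·250.1 + 3530.8·21.96 + 281.03·21.96) / (33.98 + 3530.8 + 281.03)
    = 92207 / 3845.9 ≈ 23.98 °C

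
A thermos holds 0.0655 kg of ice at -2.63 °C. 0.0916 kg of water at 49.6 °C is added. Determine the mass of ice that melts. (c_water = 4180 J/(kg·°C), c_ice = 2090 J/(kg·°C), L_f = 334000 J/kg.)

Heat available from the water dropping to 0 °C: 0.0916×4180×49.6 = 18991 J.
Warming the ice to 0 °C takes 0.0655×2090×2.63 = 360.03 J, leaving 18631 J for melting.
Melting all 0.0655 kg of ice would need 0.0655×334000 = 21877 J.
That's not enough to melt it all — equilibrium is at 0 °C with ice remaining.
Mass melted = 18631/334000 ≈ 0.05578 kg.

m_melted ≈ 0.0558 kg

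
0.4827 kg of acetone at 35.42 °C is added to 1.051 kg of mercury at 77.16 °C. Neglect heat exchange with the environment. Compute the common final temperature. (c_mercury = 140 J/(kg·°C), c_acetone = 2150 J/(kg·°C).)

T_f ≈ 40.6 °C

Net heat exchanged in the isolated system is zero:
1.051·140·(T − 77.16) + 0.4827·2150·(T − 35.42) = 0
147.14(T − 77.16) + 1037.8(T − 35.42) = 0
1184.9 T = 48112
T = 48112/1184.9 ≈ 40.60 °C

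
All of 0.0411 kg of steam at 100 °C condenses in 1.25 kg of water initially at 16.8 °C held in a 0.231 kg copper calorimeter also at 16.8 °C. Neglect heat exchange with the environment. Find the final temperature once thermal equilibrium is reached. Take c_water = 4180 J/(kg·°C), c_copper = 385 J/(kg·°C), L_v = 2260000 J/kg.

Energy balance with sensible and latent terms:
latent heat released on condensation: 0.0411·2260000 = 92886
  condensate cools 100→T: 0.0411·4180·(T − 100) = 171.8(T − 100)
  water warms: 1.25·4180·(T − 16.8) = 5225(T − 16.8)
  copper cup: 0.231·385·(T − 16.8) = 88.94(T − 16.8)
5485.7 T = 92886 + 17180 + 89274 = 199340
T ≈ 36.34 °C — below 100 °C, confirming all the steam condensed.

T_f ≈ 36.3 °C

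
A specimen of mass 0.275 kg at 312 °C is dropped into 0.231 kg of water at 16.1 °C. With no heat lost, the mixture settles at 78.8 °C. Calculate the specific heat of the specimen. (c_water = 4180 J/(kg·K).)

c ≈ 944 J/(kg·K)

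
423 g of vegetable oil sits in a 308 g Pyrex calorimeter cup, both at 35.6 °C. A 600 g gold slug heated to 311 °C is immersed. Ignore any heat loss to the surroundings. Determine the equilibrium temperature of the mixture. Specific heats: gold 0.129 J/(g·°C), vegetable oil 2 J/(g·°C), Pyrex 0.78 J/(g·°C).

Let T be the final temperature. ΣQ_i = 0:
600·0.129·(T − 311) + 423·2·(T − 35.6) + 308·0.78·(T − 35.6) = 0
(77.4 + 846 + 240.24) T = 77.4·311 + 846·35.6 + 240.24·35.6
T = 62742 / 1163.6 = 53.9 °C

T_f ≈ 53.9 °C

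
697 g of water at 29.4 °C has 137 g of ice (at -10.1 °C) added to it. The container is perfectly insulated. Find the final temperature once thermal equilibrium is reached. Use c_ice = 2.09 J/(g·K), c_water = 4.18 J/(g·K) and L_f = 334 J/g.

T_f ≈ 10.6 °C

Net heat exchanged in the isolated system is zero:
ice -10.1→0 °C: 137×2.09×10.1 = 2891.9
  melt ice: 137×334 = 45758
  meltwater 0→T: 137×4.18×T = 572.66 T
  water: 2913.5(T − 29.4)
3486.1 T = 85656 − 48650 = 37006
T ≈ 10.62 °C — above 0 °C, consistent with complete melting.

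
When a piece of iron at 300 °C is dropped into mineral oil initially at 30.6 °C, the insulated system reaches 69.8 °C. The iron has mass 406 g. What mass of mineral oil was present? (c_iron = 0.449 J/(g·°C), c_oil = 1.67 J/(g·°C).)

m ≈ 641 g

Net heat exchanged in the isolated system is zero:
406·0.449·(69.8 − 300) + m·1.67·(69.8 − 30.6) = 0
65.46 m = 41964
m = 41964/65.46 ≈ 641 g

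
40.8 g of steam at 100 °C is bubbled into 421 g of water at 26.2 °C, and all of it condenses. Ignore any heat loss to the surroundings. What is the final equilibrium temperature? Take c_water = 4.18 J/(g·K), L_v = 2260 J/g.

Sum of m c ΔT and latent-heat terms is zero:
steam→water at 100 °C releases m L_v = 40.8·2260 = 92208
  condensed water 100 °C→T: 170.54(T − 100)
  water warms: 421·4.18·(T − 26.2) = 1759.8(T − 26.2)
1930.3 T = 92208 + 17054 + 46106 = 155369
T ≈ 80.49 °C (< 100 °C, so full condensation is consistent).

T_f ≈ 80.5 °C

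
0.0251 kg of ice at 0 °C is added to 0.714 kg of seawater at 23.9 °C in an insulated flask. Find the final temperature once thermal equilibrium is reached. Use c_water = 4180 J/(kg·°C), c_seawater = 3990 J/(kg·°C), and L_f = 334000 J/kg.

T_f ≈ 20.2 °C

Energy balance with sensible and latent terms:
melt ice: 0.0251×334000 = 8383.4
  warm the meltwater: 104.92 T
  seawater: 2848.9(T − 23.9)
2953.8 T = 68088 − 8383.4 = 59704
T ≈ 20.21 °C. Since T > 0 °C, the all-ice-melts assumption holds.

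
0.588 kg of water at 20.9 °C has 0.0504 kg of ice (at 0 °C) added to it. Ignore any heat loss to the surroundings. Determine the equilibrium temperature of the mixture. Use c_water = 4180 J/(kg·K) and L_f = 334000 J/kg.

T_f ≈ 12.9 °C

Net heat exchanged in the isolated system is zero:
latent heat to melt: 0.0504·334000 = 16834
  meltwater 0→T: 0.0504·4180·T = 210.67 T
  water cools: 0.588·4180·(T − 20.9) = 2457.8(T − 20.9)
2668.5 T = 51369 − 16834 = 34535
T ≈ 12.94 °C — above 0 °C, consistent with complete melting.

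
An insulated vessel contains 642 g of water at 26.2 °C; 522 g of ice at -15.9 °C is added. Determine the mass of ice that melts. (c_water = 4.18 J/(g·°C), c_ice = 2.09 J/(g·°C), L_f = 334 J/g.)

Water can give up m c ΔT = 642×4.18×26.2 = 70309 J before reaching 0 °C.
Of that, 522×2.09×15.9 = 17347 J goes to bring the ice to 0 °C, leaving 52963 J.
Melting all 522 g of ice would need 522×334 = 174348 J.
That's not enough to melt it all — equilibrium is at 0 °C with ice remaining.
m_melt = 52963 / L_f = 158.6 g.

m_melted ≈ 159 g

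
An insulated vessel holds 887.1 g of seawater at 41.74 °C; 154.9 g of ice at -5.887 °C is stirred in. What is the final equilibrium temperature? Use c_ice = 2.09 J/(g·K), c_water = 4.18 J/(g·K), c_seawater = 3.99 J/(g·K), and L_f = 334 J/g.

T_f ≈ 22.5 °C

Taking heat into each body as positive, Σ m c ΔT = 0:
warm ice to 0 °C: 154.9×2.09×(0 − (-5.887)) = 1905.9; melt ice: 154.9×334 = 51737; meltwater 0→T: 154.9×4.18×T = 647.48 T; seawater cools: 887.1×3.99×(T − 41.74) = 3539.5(T − 41.74)
4187 T = 147740 − 53642 = 94097
T ≈ 22.47 °C. Since T > 0 °C, the all-ice-melts assumption holds.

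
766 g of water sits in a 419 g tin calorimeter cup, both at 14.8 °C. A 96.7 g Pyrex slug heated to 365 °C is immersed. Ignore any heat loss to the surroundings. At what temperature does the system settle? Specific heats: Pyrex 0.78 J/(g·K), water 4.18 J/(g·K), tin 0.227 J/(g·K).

Conservation of energy gives ΣQ = 0:
96.7*0.78*(T − 365) + 766*4.18*(T − 14.8) + 419*0.227*(T − 14.8) = 0
75.43(T − 365) + 3201.9(T − 14.8) + 95.11(T − 14.8) = 0
3372.4 T = 76326
T = 76326/3372.4 ≈ 22.63 °C

T_f ≈ 22.6 °C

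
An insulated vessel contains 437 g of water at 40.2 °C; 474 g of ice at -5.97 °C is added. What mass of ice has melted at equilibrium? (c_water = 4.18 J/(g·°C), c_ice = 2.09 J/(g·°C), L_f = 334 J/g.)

m_melted ≈ 202 g

Heat available from the water dropping to 0 °C: 437·4.18·40.2 = 73432 J.
Of that, 474·2.09·5.97 = 5914.2 J goes to bring the ice to 0 °C, leaving 67517 J.
Melting all 474 g of ice would need 474·334 = 158316 J.
67517 J < 158316 J, so only part of the ice melts and the system sits at 0 °C.
m_melted·334 = 67517  ⇒  m_melted ≈ 202.1 g.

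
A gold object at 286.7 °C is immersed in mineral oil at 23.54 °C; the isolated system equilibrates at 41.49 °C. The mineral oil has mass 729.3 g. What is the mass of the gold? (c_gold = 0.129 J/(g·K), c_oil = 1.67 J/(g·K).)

|Q_gold| = |Q_oil|:
m·0.129·(286.7 − 41.49) = 729.3·1.67·(41.49 − 23.54)
31.63 m = 21862  ⇒  m ≈ 691.1 g

m ≈ 691 g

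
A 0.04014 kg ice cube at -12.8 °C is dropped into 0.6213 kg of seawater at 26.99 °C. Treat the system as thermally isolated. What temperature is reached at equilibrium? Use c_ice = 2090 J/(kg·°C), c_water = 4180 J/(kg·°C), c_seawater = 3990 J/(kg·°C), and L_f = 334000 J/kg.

Let T be the final temperature. ΣQ_i = 0:
ice -12.8→0 °C: 0.04014·2090·12.8 = 1073.8; latent heat to melt: 0.04014·334000 = 13407; meltwater 0→T: 0.04014·4180·T = 167.79 T; seawater cools: 0.6213·3990·(T − 26.99) = 2479(T − 26.99)
2646.8 T = 66908 − 14481 = 52427
T ≈ 19.81 °C. Since T > 0 °C, the all-ice-melts assumption holds.

T_f ≈ 19.8 °C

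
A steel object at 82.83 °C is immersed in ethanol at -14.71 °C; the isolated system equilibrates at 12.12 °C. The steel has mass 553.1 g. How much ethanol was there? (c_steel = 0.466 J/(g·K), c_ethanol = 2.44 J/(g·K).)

Let T be the final temperature. ΣQ_i = 0:
553.1·0.466·(12.12 − 82.83) + m·2.44·(12.12 − (-14.71)) = 0
65.47 m = 18225
m = 18225/65.47 ≈ 278.4 g

m ≈ 278 g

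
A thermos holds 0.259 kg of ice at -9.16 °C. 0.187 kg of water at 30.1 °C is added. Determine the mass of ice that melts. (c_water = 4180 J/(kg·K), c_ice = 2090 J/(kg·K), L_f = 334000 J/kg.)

Heat available from the water dropping to 0 °C: 0.187·4180·30.1 = 23528 J.
Of that, 0.259·2090·9.16 = 4958.4 J goes to bring the ice to 0 °C, leaving 18570 J.
To melt every bit of ice: 0.259·334000 = 86506 J.
18570 J < 86506 J, so only part of the ice melts and the system sits at 0 °C.
Mass melted = 18570/334000 ≈ 0.0556 kg.

m_melted ≈ 0.0556 kg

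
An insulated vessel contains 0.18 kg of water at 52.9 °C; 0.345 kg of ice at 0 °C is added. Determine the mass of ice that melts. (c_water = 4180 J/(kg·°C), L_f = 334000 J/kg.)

Cooling the water to 0 °C releases 0.18×4180×52.9 = 39802 J.
Melting all 0.345 kg of ice would need 0.345×334000 = 115230 J.
That's not enough to melt it all — equilibrium is at 0 °C with ice remaining.
m_melted×334000 = 39802  ⇒  m_melted ≈ 0.1192 kg.

m_melted ≈ 0.119 kg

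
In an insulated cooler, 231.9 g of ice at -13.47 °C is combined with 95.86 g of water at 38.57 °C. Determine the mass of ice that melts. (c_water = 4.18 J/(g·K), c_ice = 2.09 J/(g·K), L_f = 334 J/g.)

m_melted ≈ 26.7 g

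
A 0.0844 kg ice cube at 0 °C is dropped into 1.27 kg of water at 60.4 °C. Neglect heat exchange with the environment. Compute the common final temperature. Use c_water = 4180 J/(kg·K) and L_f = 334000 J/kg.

T_f ≈ 51.7 °C

Let T be the final temperature. ΣQ_i = 0:
melt ice: 0.0844×334000 = 28190; warm the meltwater: 352.79 T; water cools: 1.27×4180×(T − 60.4) = 5308.6(T − 60.4)
5661.4 T = 320639 − 28190 = 292450
T ≈ 51.66 °C — above 0 °C, consistent with complete melting.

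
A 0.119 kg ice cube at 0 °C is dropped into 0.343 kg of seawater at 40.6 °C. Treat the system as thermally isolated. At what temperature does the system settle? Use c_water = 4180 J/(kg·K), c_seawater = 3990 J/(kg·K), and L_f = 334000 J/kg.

Let T be the final temperature. ΣQ_i = 0:
melt ice: 0.119·334000 = 39746
  warm the meltwater: 497.42 T
  seawater cools: 0.343·3990·(T − 40.6) = 1368.6(T − 40.6)
1866 T = 55564 − 39746 = 15818
T ≈ 8.48 °C — above 0 °C, consistent with complete melting.

T_f ≈ 8.5 °C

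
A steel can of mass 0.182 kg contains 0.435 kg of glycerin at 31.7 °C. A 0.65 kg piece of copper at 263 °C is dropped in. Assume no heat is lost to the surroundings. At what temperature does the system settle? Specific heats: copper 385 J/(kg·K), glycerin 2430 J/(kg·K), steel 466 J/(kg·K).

T_f ≈ 73.3 °C

Setting the total heat transfer to zero:
0.65×385×(T − 263) + 0.435×2430×(T − 31.7) + 0.182×466×(T − 31.7) = 0
(250.25 + 1057 + 84.81) T = 250.25×263 + 1057×31.7 + 84.81×31.7
T = 102013/1392.1 ≈ 73.28 °C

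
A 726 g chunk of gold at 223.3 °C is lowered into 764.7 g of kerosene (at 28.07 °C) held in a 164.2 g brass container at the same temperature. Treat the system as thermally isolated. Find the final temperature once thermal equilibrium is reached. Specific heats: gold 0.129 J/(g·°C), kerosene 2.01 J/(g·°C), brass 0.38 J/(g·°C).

Energy conservation, ΣQ = 0:
726·0.129·(T − 223.3) + 764.7·2.01·(T − 28.07) + 164.2·0.38·(T − 28.07) = 0
93.65(T − 223.3) + 1537(T − 28.07) + 62.4(T − 28.07) = 0
(93.65 + 1537 + 62.4) T = 93.65·223.3 + 1537·28.07 + 62.4·28.07
T ≈ 38.87 °C

T_f ≈ 38.9 °C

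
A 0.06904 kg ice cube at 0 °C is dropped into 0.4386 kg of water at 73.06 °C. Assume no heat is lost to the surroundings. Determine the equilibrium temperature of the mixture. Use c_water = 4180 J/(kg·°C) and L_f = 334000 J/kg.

Energy conservation, ΣQ = 0:
latent heat to melt: 0.06904·334000 = 23059
  meltwater 0→T: 0.06904·4180·T = 288.59 T
  water: 1833.3(T − 73.06)
2121.9 T = 133944 − 23059 = 110885
T ≈ 52.26 °C — above 0 °C, consistent with complete melting.

T_f ≈ 52.3 °C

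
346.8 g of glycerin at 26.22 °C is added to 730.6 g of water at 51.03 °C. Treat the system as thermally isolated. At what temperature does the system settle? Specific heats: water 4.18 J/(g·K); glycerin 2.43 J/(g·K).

With ΣQ=0 the equilibrium temperature is the m·c-weighted mean:
T_f = (3053.9*51.03 + 842.72*26.22) / (3053.9 + 842.72)
    = 177937 / 3896.6 ≈ 45.66 °C

T_f ≈ 45.7 °C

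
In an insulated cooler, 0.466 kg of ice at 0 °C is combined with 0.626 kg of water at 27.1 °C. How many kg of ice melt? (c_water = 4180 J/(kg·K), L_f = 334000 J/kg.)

m_melted ≈ 0.212 kg

Water can give up m c ΔT = 0.626×4180×27.1 = 70912 J before reaching 0 °C.
Fully melting the ice requires m_ice L_f = 0.466×334000 = 155644 J.
Since 70912 < 155644 J, not all the ice melts; equilibrium is at 0 °C.
Mass melted = 70912/334000 ≈ 0.2123 kg.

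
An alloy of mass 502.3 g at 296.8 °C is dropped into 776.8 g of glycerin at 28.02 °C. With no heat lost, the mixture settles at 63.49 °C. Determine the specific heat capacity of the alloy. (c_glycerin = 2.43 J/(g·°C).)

c ≈ 0.571 J/(g·°C)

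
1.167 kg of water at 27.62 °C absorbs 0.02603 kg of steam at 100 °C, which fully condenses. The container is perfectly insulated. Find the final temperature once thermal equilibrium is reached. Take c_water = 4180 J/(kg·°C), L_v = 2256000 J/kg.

Net heat exchanged in the isolated system is zero:
latent heat released on condensation: 0.02603×2256000 = 58724
  condensate cools 100→T: 0.02603×4180×(T − 100) = 108.81(T − 100)
  water warms: 1.167×4180×(T − 27.62) = 4878.1(T − 27.62)
4986.9 T = 58724 + 10881 + 134732 = 204336
T ≈ 40.97 °C — below 100 °C, confirming all the steam condensed.

T_f ≈ 41.0 °C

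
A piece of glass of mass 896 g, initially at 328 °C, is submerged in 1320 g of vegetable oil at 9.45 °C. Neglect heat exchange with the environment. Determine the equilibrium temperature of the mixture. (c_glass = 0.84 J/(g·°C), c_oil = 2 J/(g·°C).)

|Q_glass| = |Q_oil|:
896×0.84×(328 − T) = 1320×2×(T − 9.45)
752.64(328 − T) = 2640(T − 9.45)
3392.6 T = 271814  ⇒  T ≈ 80.12 °C

T_f ≈ 80.1 °C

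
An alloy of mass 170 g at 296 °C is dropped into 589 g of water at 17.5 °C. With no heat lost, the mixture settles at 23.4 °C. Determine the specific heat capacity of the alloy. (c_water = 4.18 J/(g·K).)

m_s c (T_s − T_f) = m_water c_water (T_f − T_0):
170·c·(296 − 23.4) = 589·4.18·(23.4 − 17.5)
46342 c = 14526  ⇒  c ≈ 0.3135 J/(g·K)

c ≈ 0.313 J/(g·K)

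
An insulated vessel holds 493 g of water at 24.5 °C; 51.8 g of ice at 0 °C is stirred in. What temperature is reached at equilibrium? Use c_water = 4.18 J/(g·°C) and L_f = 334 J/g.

T_f ≈ 14.6 °C

Energy conservation, ΣQ = 0:
latent heat to melt: 51.8·334 = 17301
  meltwater 0→T: 51.8·4.18·T = 216.52 T
  water cools: 493·4.18·(T − 24.5) = 2060.7(T − 24.5)
2277.3 T = 50488 − 17301 = 33187
T ≈ 14.57 °C. Since T > 0 °C, the all-ice-melts assumption holds.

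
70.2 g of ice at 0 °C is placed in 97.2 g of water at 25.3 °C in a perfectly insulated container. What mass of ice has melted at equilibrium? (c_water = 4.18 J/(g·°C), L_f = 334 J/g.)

Heat available from the water dropping to 0 °C: 97.2×4.18×25.3 = 10279 J.
Melting all 70.2 g of ice would need 70.2×334 = 23447 J.
Since 10279 < 23447 J, not all the ice melts; equilibrium is at 0 °C.
m_melt = 10279 / L_f = 30.78 g.

m_melted ≈ 30.8 g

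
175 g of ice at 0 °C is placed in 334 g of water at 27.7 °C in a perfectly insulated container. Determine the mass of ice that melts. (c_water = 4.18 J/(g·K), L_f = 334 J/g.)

Water can give up m c ΔT = 334·4.18·27.7 = 38673 J before reaching 0 °C.
To melt every bit of ice: 175·334 = 58450 J.
Since 38673 < 58450 J, not all the ice melts; equilibrium is at 0 °C.
m_melt = 38673 / L_f = 115.8 g.

m_melted ≈ 116 g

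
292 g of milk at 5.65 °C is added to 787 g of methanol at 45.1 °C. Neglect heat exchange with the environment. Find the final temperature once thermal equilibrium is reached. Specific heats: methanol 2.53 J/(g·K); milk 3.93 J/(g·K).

T_f ≈ 30.7 °C

Energy conservation, ΣQ = 0:
787*2.53*(T − 45.1) + 292*3.93*(T − 5.65) = 0
1991.1(T − 45.1) + 1147.6(T − 5.65) = 0
(1991.1 + 1147.6) T = 1991.1*45.1 + 1147.6*5.65
T = 96283 / 3138.7 = 30.7 °C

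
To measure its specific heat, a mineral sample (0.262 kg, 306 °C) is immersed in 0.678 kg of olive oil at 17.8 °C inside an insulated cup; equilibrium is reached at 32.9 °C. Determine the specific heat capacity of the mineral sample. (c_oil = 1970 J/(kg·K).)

Conservation of energy gives ΣQ = 0:
0.262×c×(32.9 − 306) + 0.678×1970×(32.9 − 17.8) = 0
-71.55 c = -20168
c = -20168/-71.55 ≈ 281.9 J/(kg·K)

c ≈ 282 J/(kg·K)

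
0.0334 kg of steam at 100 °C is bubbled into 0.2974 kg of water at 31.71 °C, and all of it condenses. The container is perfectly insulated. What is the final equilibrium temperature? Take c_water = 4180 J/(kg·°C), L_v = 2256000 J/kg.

T_f ≈ 93.1 °C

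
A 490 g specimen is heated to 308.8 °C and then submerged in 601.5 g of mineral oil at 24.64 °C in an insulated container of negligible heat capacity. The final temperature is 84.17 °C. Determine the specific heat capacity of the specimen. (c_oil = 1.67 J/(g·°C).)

Net heat exchanged in the isolated system is zero:
490·c·(84.17 − 308.8) + 601.5·1.67·(84.17 − 24.64) = 0
-110069 c = -59798
c = -59798/-110069 ≈ 0.5433 J/(g·°C)

c ≈ 0.543 J/(g·°C)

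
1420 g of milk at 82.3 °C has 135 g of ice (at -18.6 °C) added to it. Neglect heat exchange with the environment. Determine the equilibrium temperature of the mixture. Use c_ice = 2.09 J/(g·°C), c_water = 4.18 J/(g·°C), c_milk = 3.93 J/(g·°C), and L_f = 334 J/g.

T_f ≈ 66.6 °C

Energy conservation, ΣQ = 0:
warm ice to 0 °C: 135·2.09·(0 − (-18.6)) = 5248
  fusion: m_ice L_f = 135·334 = 45090
  warm the meltwater: 564.3 T
  milk: 5580.6(T − 82.3)
6144.9 T = 459283 − 50338 = 408945
T ≈ 66.55 °C. Since T > 0 °C, the all-ice-melts assumption holds.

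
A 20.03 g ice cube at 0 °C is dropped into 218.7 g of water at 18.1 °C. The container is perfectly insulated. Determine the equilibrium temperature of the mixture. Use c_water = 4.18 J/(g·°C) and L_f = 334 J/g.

T_f ≈ 9.9 °C

Let T be the final temperature. ΣQ_i = 0:
latent heat to melt: 20.03·334 = 6690; meltwater 0→T: 20.03·4.18·T = 83.73 T; water: 914.17(T − 18.1)
997.89 T = 16546 − 6690 = 9856.4
T ≈ 9.88 °C. Since T > 0 °C, the all-ice-melts assumption holds.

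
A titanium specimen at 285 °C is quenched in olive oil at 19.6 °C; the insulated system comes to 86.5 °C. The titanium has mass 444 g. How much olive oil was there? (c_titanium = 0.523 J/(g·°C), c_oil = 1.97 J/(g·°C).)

Heat gained plus heat lost sum to zero:
444×0.523×(86.5 − 285) + m×1.97×(86.5 − 19.6) = 0
131.79 m = 46094
m = 46094/131.79 ≈ 349.7 g

m ≈ 350 g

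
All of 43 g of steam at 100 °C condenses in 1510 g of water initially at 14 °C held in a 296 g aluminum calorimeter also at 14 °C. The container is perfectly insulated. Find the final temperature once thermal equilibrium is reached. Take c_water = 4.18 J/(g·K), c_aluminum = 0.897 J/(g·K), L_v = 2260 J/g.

T_f ≈ 30.7 °C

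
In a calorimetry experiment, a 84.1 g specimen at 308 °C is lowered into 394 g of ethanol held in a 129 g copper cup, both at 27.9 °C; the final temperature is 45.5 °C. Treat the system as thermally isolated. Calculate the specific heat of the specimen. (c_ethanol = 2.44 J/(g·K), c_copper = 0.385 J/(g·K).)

c ≈ 0.806 J/(g·K)

Energy conservation, ΣQ = 0:
84.1·c·(45.5 − 308) + 394·2.44·(45.5 − 27.9) + 129·0.385·(45.5 − 27.9) = 0
-22076 c = -17794
c = -17794/-22076 ≈ 0.806 J/(g·K)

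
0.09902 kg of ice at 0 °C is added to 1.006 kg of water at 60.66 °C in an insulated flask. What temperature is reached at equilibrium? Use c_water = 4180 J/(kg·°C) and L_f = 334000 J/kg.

T_f ≈ 48.1 °C

Energy balance with sensible and latent terms:
melt ice: 0.09902·334000 = 33073; warm the meltwater: 413.9 T; water: 4205.1(T − 60.66)
4619 T = 255080 − 33073 = 222007
T ≈ 48.06 °C — above 0 °C, consistent with complete melting.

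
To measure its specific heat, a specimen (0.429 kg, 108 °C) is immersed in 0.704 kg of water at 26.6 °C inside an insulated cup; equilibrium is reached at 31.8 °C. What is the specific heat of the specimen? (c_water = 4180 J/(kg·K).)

c ≈ 468 J/(kg·K)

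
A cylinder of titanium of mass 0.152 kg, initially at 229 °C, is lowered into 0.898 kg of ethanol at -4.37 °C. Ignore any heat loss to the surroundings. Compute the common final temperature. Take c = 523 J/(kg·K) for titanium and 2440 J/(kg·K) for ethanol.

T_f ≈ 3.8 °C

Net heat exchanged in the isolated system is zero:
0.152*523*(T − 229) + 0.898*2440*(T − (-4.37)) = 0
79.5(T − 229) + 2191.1(T − (-4.37)) = 0
2270.6 T = 8629.4
T = 8629.4/2270.6 ≈ 3.80 °C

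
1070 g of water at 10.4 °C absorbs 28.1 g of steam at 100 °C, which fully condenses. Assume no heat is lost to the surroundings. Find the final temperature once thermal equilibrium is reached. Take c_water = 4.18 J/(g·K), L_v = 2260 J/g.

T_f ≈ 26.5 °C

Heat gained plus heat lost sum to zero:
latent heat released on condensation: 28.1·2260 = 63506; condensed water 100 °C→T: 117.46(T − 100); water warms: 1070·4.18·(T − 10.4) = 4472.6(T − 10.4)
4590.1 T = 63506 + 11746 + 46515 = 121767
T ≈ 26.53 °C, under the boiling point, so the assumption holds.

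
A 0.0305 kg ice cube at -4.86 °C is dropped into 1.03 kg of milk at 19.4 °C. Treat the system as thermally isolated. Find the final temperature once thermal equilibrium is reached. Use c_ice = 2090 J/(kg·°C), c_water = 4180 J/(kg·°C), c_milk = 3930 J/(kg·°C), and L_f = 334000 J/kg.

T_f ≈ 16.3 °C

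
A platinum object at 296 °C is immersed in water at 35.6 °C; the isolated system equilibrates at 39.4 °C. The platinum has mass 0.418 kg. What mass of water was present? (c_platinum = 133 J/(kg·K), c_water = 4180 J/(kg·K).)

m ≈ 0.898 kg

|Q_platinum| = |Q_water|:
0.418×133×(296 − 39.4) = m×4180×(39.4 − 35.6)
15884 m = 14265  ⇒  m ≈ 0.8981 kg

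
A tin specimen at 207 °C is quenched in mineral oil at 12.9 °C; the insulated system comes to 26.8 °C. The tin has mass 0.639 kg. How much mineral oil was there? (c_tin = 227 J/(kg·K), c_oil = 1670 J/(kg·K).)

m ≈ 1.13 kg

Heat lost by the tin = heat gained by the oil:
0.639×227×(207 − 26.8) = m×1670×(26.8 − 12.9)
23213 m = 26139  ⇒  m ≈ 1.126 kg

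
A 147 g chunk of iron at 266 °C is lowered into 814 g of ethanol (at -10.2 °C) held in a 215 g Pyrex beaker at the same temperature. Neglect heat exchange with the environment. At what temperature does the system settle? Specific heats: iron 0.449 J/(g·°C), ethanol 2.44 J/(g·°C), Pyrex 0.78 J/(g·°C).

T_f ≈ -2.0 °C

Conservation of energy gives ΣQ = 0:
147*0.449*(T − 266) + 814*2.44*(T − (-10.2)) + 215*0.78*(T − (-10.2)) = 0
66(T − 266) + 1986.2(T − (-10.2)) + 167.7(T − (-10.2)) = 0
(66 + 1986.2 + 167.7) T = 66*266 + 1986.2*(-10.2) + 167.7*(-10.2)
T = -4412.6 / 2219.9 = -1.99 °C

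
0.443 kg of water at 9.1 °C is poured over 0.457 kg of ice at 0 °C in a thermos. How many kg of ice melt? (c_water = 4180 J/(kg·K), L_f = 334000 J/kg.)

m_melted ≈ 0.0505 kg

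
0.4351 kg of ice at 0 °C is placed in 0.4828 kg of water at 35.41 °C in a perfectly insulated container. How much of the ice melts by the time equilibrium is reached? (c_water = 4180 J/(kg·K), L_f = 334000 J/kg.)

m_melted ≈ 0.214 kg

Heat available from the water dropping to 0 °C: 0.4828·4180·35.41 = 71461 J.
Melting all 0.4351 kg of ice would need 0.4351·334000 = 145323 J.
That's not enough to melt it all — equilibrium is at 0 °C with ice remaining.
Mass melted = 71461/334000 ≈ 0.214 kg.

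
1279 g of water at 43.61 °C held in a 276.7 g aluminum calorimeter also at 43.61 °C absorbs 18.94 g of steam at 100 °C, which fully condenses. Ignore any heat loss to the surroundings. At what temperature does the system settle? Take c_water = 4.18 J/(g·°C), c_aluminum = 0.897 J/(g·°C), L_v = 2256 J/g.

T_f ≈ 51.9 °C

Conservation of energy gives ΣQ = 0:
condense steam: −18.94·2256 = −42729; condensate cools 100→T: 18.94·4.18·(T − 100) = 79.17(T − 100); water warms: 1279·4.18·(T − 43.61) = 5346.2(T − 43.61); aluminum cup: 276.7·0.897·(T − 43.61) = 248.2(T − 43.61)
5673.6 T = 42729 + 7916.9 + 243973 = 294618
T ≈ 51.93 °C — below 100 °C, confirming all the steam condensed.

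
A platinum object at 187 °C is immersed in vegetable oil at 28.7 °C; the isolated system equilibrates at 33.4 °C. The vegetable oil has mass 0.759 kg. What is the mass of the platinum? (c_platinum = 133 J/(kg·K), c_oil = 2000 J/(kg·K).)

|Q_platinum| = |Q_oil|:
m·133·(187 − 33.4) = 0.759·2000·(33.4 − 28.7)
20429 m = 7134.6  ⇒  m ≈ 0.3492 kg

m ≈ 0.349 kg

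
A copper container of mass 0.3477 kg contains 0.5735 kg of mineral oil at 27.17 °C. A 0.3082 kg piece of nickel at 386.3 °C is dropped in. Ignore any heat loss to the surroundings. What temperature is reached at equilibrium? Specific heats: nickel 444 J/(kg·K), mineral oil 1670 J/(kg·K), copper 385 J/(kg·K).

Setting the total heat transfer to zero:
0.3082·444·(T − 386.3) + 0.5735·1670·(T − 27.17) + 0.3477·385·(T − 27.17) = 0
136.84(T − 386.3) + 957.75(T − 27.17) + 133.86(T − 27.17) = 0
1228.5 T = 82521
T = 82521/1228.5 ≈ 67.17 °C

T_f ≈ 67.2 °C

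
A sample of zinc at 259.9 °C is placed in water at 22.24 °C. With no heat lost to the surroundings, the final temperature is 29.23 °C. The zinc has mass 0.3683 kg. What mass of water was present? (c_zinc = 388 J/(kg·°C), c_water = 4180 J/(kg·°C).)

m ≈ 1.13 kg

Heat lost by the zinc = heat gained by the water:
0.3683×388×(259.9 − 29.23) = m×4180×(29.23 − 22.24)
29218 m = 32963  ⇒  m ≈ 1.128 kg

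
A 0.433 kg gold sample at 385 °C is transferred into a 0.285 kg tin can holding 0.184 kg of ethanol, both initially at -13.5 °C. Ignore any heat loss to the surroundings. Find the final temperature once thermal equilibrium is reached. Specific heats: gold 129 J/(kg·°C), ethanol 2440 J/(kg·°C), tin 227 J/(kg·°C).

T_f ≈ 25.6 °C

Let T be the final temperature. ΣQ_i = 0:
0.433*129*(T − 385) + 0.184*2440*(T − (-13.5)) + 0.285*227*(T − (-13.5)) = 0
55.86(T − 385) + 448.96(T − (-13.5)) + 64.69(T − (-13.5)) = 0
(55.86 + 448.96 + 64.69) T = 55.86*385 + 448.96*(-13.5) + 64.69*(-13.5)
T ≈ 25.58 °C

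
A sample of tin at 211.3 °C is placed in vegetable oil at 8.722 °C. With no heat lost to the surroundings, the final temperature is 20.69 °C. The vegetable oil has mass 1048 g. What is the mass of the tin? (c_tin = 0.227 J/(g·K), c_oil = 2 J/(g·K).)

Energy conservation, ΣQ = 0:
m·0.227·(20.69 − 211.3) + 1048·2·(20.69 − 8.722) = 0
-43.27 m = -25085
m = -25085/-43.27 ≈ 579.8 g

m ≈ 580 g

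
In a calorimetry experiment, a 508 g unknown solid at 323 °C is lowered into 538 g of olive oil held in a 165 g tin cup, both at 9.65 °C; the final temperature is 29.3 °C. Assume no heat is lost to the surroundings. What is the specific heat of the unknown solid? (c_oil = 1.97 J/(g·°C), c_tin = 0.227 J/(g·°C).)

Net heat exchanged in the isolated system is zero:
508×c×(29.3 − 323) + 538×1.97×(29.3 − 9.65) + 165×0.227×(29.3 − 9.65) = 0
-149200 c = -21562
c = -21562/-149200 ≈ 0.1445 J/(g·°C)

c ≈ 0.145 J/(g·°C)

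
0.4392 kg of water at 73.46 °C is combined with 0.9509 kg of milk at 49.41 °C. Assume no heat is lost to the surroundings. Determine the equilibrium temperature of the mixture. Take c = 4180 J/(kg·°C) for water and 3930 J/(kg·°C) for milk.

T_f ≈ 57.3 °C

Let T be the final temperature. ΣQ_i = 0:
0.4392·4180·(T − 73.46) + 0.9509·3930·(T − 49.41) = 0
1835.9(T − 73.46) + 3737(T − 49.41) = 0
5572.9 T = 319509
T = 319509/5572.9 ≈ 57.33 °C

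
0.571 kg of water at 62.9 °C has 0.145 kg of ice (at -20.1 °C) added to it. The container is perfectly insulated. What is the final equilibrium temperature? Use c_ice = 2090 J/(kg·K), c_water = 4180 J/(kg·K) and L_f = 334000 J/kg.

T_f ≈ 31.9 °C

Let T be the final temperature. ΣQ_i = 0:
warm ice to 0 °C: 0.145×2090×(0 − (-20.1)) = 6091.3; fusion: m_ice L_f = 0.145×334000 = 48430; meltwater 0→T: 0.145×4180×T = 606.1 T; water cools: 0.571×4180×(T − 62.9) = 2386.8(T − 62.9)
2992.9 T = 150128 − 54521 = 95607
T ≈ 31.94 °C (positive, so assuming full melt was valid).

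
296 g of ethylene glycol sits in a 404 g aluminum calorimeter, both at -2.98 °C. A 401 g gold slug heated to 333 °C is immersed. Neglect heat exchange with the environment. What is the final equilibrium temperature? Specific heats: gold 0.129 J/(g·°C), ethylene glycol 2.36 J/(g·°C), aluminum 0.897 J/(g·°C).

Conservation of energy gives ΣQ = 0:
401·0.129·(T − 333) + 296·2.36·(T − (-2.98)) + 404·0.897·(T − (-2.98)) = 0
51.73(T − 333) + 698.56(T − (-2.98)) + 362.39(T − (-2.98)) = 0
(51.73 + 698.56 + 362.39) T = 51.73·333 + 698.56·(-2.98) + 362.39·(-2.98)
T = 14064 / 1112.7 = 12.6 °C

T_f ≈ 12.6 °C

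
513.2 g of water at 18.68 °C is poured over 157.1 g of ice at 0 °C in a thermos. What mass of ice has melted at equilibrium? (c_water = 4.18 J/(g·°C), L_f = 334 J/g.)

m_melted ≈ 120 g

Water can give up m c ΔT = 513.2·4.18·18.68 = 40072 J before reaching 0 °C.
To melt every bit of ice: 157.1·334 = 52471 J.
40072 J < 52471 J, so only part of the ice melts and the system sits at 0 °C.
m_melt = 40072 / L_f = 120 g.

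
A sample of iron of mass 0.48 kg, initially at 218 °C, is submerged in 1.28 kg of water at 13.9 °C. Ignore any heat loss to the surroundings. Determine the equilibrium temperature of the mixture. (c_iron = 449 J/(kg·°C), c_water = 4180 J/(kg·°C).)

Net heat exchanged in the isolated system is zero:
0.48·449·(T − 218) + 1.28·4180·(T − 13.9) = 0
215.52(T − 218) + 5350.4(T − 13.9) = 0
5565.9 T = 121354
T = 121354 / 5565.9 = 21.8 °C

T_f ≈ 21.8 °C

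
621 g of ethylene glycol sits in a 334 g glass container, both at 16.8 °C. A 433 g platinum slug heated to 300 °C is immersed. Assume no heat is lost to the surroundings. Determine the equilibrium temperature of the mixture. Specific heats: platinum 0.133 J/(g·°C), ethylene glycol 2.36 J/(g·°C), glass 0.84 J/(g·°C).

T_f ≈ 25.8 °C

Conservation of energy gives ΣQ = 0:
433*0.133*(T − 300) + 621*2.36*(T − 16.8) + 334*0.84*(T − 16.8) = 0
57.59(T − 300) + 1465.6(T − 16.8) + 280.56(T − 16.8) = 0
(57.59 + 1465.6 + 280.56) T = 57.59*300 + 1465.6*16.8 + 280.56*16.8
T = 46612/1803.7 ≈ 25.84 °C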